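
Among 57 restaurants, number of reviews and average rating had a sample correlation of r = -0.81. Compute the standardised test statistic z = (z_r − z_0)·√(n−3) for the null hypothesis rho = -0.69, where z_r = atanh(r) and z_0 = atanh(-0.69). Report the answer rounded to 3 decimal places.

z_r = atanh(-0.81) = -1.127029,  z_0 = atanh(-0.69) = -0.847956
SE = 1/√(n−3) = 1/√54 = 0.136083
z = (z_r − z_0)/SE = (-1.127029 − (-0.847956)) / 0.136083 = -0.279073 / 0.136083 = -2.051

-2.051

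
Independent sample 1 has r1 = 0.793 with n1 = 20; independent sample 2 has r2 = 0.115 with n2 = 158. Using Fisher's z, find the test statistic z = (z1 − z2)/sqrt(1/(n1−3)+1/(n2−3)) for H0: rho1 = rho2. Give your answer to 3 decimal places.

3.773

z1 = atanh(0.793) = 1.079463,  z2 = atanh(0.115) = 0.115511
SE = √(1/(n1−3) + 1/(n2−3)) = √(1/17 + 1/155) = √(0.0588235 + 0.0064516) = √0.0652751 = 0.255490
z = (z1 − z2)/SE = (1.079463 − 0.115511) / 0.255490 = 0.963952 / 0.255490 = 3.773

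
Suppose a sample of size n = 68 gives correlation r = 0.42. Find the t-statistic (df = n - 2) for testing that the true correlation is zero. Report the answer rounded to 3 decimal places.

1 − r² = 1 − 0.1764 = 0.8236;  √(1−r²) = 0.907524
√(n−2) = √66 = 8.124038
t = r·√(n−2)/√(1−r²) = 0.42 · 8.124038 / 0.907524 = 3.760

3.760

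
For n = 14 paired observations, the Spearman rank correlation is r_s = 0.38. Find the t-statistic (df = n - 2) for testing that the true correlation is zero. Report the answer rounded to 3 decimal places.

t = r_s·√(n−2) / √(1−r_s²) with r_s = 0.38, n = 14
  = 0.38·√12 / √(1 − 0.1444)
  = 0.38·3.464102 / 0.924986
  = 1.316359 / 0.924986 = 1.423

1.423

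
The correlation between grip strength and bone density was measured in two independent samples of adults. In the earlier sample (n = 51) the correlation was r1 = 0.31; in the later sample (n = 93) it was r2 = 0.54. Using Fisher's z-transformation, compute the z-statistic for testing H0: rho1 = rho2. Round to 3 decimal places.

-1.587

z1 = atanh(0.31) = 0.320545,  z2 = atanh(0.54) = 0.604156
SE = √(1/(n1−3) + 1/(n2−3)) = √(1/48 + 1/90) = √(0.0208333 + 0.0111111) = √0.0319444 = 0.178730
z = (z1 − z2)/SE = (0.320545 − 0.604156) / 0.178730 = -0.283611 / 0.178730 = -1.587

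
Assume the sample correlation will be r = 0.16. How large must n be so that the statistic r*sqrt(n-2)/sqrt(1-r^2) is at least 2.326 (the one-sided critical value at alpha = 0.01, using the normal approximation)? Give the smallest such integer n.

Need r·√(n−2)/√(1−r²) ≥ 2.326
√(n−2) ≥ 2.326·√(1−0.0256) / 0.16 = 2.326·0.987117 / 0.16 = 14.3502
n−2 ≥ 205.9282  ⇒  n ≥ 207.9282
Smallest integer n = 208

208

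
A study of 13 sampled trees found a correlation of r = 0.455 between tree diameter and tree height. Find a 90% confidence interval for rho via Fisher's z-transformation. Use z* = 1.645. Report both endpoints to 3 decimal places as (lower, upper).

Fisher z: z_r = atanh(r) = ½·ln((1+0.455)/(1−0.455)) = 0.490988
SE(z) = 1/√(n−3) = 1/√10 = 0.316228
90% ⇒ z* = 1.645; margin = 1.645·0.316228 = 0.520195
CI on z-scale: (-0.029207, 1.011183)
Back-transform: tanh(-0.029207) = -0.029199, tanh(1.011183) = 0.766251

(-0.029, 0.766)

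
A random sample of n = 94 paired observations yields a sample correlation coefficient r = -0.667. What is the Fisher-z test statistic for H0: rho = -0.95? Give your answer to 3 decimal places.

z_r = atanh(-0.667) = -0.805319,  z_0 = atanh(-0.95) = -1.831781
SE = 1/√(n−3) = 1/√91 = 0.104828
z = (z_r − z_0)/SE = (-0.805319 − (-1.831781)) / 0.104828 = 1.026462 / 0.104828 = 9.792

9.792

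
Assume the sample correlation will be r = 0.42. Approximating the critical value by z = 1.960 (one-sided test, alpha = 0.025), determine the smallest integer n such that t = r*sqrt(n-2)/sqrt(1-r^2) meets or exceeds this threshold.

Need r·√(n−2)/√(1−r²) ≥ 1.960
√(n−2) ≥ 1.960·√(1−0.1764) / 0.42 = 1.960·0.907524 / 0.42 = 4.2351
n−2 ≥ 17.9361  ⇒  n ≥ 19.9361
Smallest integer n = 20

20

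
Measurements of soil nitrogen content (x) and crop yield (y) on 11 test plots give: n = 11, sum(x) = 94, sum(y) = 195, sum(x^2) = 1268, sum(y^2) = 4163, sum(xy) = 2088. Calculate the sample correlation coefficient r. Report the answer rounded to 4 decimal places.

Numerator: nΣxy − (Σx)(Σy) = 11·2088 − (94)(195) = 4638
Denominator: √[(nΣx²−(Σx)²)(nΣy²−(Σy)²)]
  nΣx²−(Σx)² = 11·1268 − 8836 = 5112;  nΣy²−(Σy)² = 11·4163 − 38025 = 7768
  √(5112·7768) = √39710016 = 6301.5884
r = 4638 / 6301.5884 = 0.7360

0.7360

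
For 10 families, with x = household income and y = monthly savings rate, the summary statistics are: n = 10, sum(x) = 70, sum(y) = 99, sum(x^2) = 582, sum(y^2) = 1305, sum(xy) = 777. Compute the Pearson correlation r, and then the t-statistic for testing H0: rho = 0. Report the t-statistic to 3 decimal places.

S_xy = nΣxy − ΣxΣy = 10·777 − 70·99 = 7770 − 6930 = 840
S_xx = nΣx² − (Σx)² = 10·582 − 70² = 5820 − 4900 = 920
S_yy = nΣy² − (Σy)² = 10·1305 − 99² = 13050 − 9801 = 3249
r = S_xy / √(S_xx·S_yy) = 840 / √(920·3249) = 840 / √2989080 = 840 / 1728.8956 = 0.4859
t = r·√(n−2)/√(1−r²) = 0.4859·√8 / √(1−0.236099) = 1.374333 / 0.874014 = 1.572

1.572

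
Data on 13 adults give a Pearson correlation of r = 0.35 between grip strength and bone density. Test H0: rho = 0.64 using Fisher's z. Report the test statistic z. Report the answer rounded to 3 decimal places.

-1.242

Fisher z: atanh(0.35) = 0.365444, atanh(0.64) = 0.758174
z = (z_r − z_0)·√(n−3) = (0.365444 − 0.758174)·√10 = -0.392730 · 3.162278 = -1.242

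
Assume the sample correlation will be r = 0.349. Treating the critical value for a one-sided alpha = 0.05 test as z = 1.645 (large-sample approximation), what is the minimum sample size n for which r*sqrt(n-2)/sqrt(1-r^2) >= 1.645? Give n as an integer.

Need r·√(n−2)/√(1−r²) ≥ 1.645
√(n−2) ≥ 1.645·√(1−0.121801) / 0.349 = 1.645·0.937123 / 0.349 = 4.4171
n−2 ≥ 19.5108  ⇒  n ≥ 21.5108
Smallest integer n = 22

22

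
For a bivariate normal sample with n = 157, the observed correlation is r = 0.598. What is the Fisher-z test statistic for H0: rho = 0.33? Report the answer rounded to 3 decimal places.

Fisher z: atanh(0.598) = 0.690028, atanh(0.33) = 0.342828
z = (z_r − z_0)·√(n−3) = (0.690028 − 0.342828)·√154 = 0.347200 · 12.409674 = 4.309

4.309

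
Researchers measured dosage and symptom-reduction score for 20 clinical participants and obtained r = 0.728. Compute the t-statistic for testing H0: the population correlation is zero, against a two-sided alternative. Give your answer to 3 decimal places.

4.505

t = r·√(n−2) / √(1−r²) with r = 0.728, n = 20
  = 0.728·√18 / √(1 − 0.529984)
  = 0.728·4.242641 / 0.685577
  = 3.088643 / 0.685577 = 4.505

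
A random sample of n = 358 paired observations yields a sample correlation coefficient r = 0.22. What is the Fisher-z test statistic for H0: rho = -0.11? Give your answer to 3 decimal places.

Fisher z: atanh(0.22) = 0.223656, atanh(-0.11) = -0.110447
z = (z_r − z_0)·√(n−3) = (0.223656 − (-0.110447))·√355 = 0.334103 · 18.841444 = 6.295

6.295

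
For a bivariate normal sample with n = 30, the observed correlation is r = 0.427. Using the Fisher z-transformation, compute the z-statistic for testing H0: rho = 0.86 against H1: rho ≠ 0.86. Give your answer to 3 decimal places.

Fisher z: atanh(0.427) = 0.456222, atanh(0.86) = 1.293345
z = (z_r − z_0)·√(n−3) = (0.456222 − 1.293345)·√27 = -0.837123 · 5.196152 = -4.350

-4.350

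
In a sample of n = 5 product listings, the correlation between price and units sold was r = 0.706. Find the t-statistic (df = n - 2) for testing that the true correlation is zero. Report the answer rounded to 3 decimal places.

1 − r² = 1 − 0.498436 = 0.501564;  √(1−r²) = 0.708212
√(n−2) = √3 = 1.732051
t = r·√(n−2)/√(1−r²) = 0.706 · 1.732051 / 0.708212 = 1.727

1.727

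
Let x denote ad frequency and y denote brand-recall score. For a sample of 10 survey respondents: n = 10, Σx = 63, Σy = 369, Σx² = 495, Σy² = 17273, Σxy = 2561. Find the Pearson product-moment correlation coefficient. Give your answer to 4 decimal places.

Numerator: nΣxy − (Σx)(Σy) = 10·2561 − (63)(369) = 2363
Denominator: √[(nΣx²−(Σx)²)(nΣy²−(Σy)²)]
  nΣx²−(Σx)² = 10·495 − 3969 = 981;  nΣy²−(Σy)² = 10·17273 − 136161 = 36569
  √(981·36569) = √35874189 = 5989.5066
r = 2363 / 5989.5066 = 0.3945

0.3945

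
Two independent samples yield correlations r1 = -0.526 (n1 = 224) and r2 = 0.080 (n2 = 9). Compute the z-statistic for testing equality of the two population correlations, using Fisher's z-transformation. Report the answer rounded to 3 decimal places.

-1.607

Fisher z-transforms: z1 = atanh(-0.526) = -0.584599, z2 = atanh(0.080) = 0.080171; difference d = -0.664770
Var(d) = 1/221 + 1/6 = 0.0045249 + 0.1666667 = 0.1711916
z = d/√Var(d) = -0.664770 / √0.1711916 = -0.664770 / 0.413753 = -1.607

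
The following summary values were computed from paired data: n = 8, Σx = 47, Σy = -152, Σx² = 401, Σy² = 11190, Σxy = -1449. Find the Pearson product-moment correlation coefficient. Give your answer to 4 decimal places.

S_xy = nΣxy − ΣxΣy = 8·(-1449) − 47·(-152) = -11592 − (-7144) = -4448
S_xx = nΣx² − (Σx)² = 8·401 − 47² = 3208 − 2209 = 999
S_yy = nΣy² − (Σy)² = 8·11190 − (-152)² = 89520 − 23104 = 66416
r = S_xy / √(S_xx·S_yy) = -4448 / √(999·66416) = -4448 / √66349584 = -4448 / 8145.5254 = -0.5461

-0.5461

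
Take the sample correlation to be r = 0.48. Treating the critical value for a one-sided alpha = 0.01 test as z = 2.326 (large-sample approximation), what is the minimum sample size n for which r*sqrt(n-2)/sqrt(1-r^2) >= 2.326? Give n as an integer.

Need r·√(n−2)/√(1−r²) ≥ 2.326
√(n−2) ≥ 2.326·√(1−0.2304) / 0.48 = 2.326·0.877268 / 0.48 = 4.2511
n−2 ≥ 18.0719  ⇒  n ≥ 20.0719
Smallest integer n = 21

21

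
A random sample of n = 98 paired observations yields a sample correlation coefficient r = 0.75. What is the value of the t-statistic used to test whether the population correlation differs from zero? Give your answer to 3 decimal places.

1 − r² = 1 − 0.5625 = 0.4375;  √(1−r²) = 0.661438
√(n−2) = √96 = 9.797959
t = r·√(n−2)/√(1−r²) = 0.75 · 9.797959 / 0.661438 = 11.110

11.110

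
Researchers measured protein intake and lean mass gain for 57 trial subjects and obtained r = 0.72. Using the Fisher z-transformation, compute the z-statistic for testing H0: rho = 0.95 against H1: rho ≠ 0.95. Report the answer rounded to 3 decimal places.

Fisher z: atanh(0.72) = 0.907645, atanh(0.95) = 1.831781
z = (z_r − z_0)·√(n−3) = (0.907645 − 1.831781)·√54 = -0.924136 · 7.348469 = -6.791

-6.791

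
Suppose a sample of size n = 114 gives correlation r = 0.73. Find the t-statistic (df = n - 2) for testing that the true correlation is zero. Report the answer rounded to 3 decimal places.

11.304

1 − r² = 1 − 0.5329 = 0.4671;  √(1−r²) = 0.683447
√(n−2) = √112 = 10.583005
t = r·√(n−2)/√(1−r²) = 0.73 · 10.583005 / 0.683447 = 11.304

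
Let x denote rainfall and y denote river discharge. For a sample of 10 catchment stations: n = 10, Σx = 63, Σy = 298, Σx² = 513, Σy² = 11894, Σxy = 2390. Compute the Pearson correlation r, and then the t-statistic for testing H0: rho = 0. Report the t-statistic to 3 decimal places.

4.912

Numerator: nΣxy − (Σx)(Σy) = 10·2390 − (63)(298) = 5126
Denominator: √[(nΣx²−(Σx)²)(nΣy²−(Σy)²)]
  nΣx²−(Σx)² = 10·513 − 3969 = 1161;  nΣy²−(Σy)² = 10·11894 − 88804 = 30136
  √(1161·30136) = √34987896 = 5915.0567
r = 5126 / 5915.0567 = 0.8666
t = r·√(n−2)/√(1−r²) = 0.8666·√8 / √(1−0.750996) = 2.451115 / 0.499003 = 4.912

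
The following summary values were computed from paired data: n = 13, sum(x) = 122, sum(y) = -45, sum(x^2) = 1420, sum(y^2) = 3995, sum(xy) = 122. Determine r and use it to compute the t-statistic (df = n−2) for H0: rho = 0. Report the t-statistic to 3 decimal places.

Numerator: nΣxy − (Σx)(Σy) = 13·122 − (122)(-45) = 7076
Denominator: √[(nΣx²−(Σx)²)(nΣy²−(Σy)²)]
  nΣx²−(Σx)² = 13·1420 − 14884 = 3576;  nΣy²−(Σy)² = 13·3995 − 2025 = 49910
  √(3576·49910) = √178478160 = 13359.5718
r = 7076 / 13359.5718 = 0.5297
t = r·√(n−2)/√(1−r²) = 0.5297·√11 / √(1−0.280582) = 1.756816 / 0.848185 = 2.071

2.071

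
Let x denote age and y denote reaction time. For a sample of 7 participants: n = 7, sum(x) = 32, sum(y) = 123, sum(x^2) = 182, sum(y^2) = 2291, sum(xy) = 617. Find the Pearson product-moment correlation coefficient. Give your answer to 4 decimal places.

S_xy = nΣxy − ΣxΣy = 7·617 − 32·123 = 4319 − 3936 = 383
S_xx = nΣx² − (Σx)² = 7·182 − 32² = 1274 − 1024 = 250
S_yy = nΣy² − (Σy)² = 7·2291 − 123² = 16037 − 15129 = 908
r = S_xy / √(S_xx·S_yy) = 383 / √(250·908) = 383 / √227000 = 383 / 476.4452 = 0.8039

0.8039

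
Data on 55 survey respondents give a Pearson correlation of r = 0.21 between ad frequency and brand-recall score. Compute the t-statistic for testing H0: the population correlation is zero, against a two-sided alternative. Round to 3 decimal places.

1.564

t = r·√(n−2) / √(1−r²) with r = 0.21, n = 55
  = 0.21·√53 / √(1 − 0.0441)
  = 0.21·7.280110 / 0.977701
  = 1.528823 / 0.977701 = 1.564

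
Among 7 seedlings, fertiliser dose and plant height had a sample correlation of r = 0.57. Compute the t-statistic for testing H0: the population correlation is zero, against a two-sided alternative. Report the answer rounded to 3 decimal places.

1.551

1 − r² = 1 − 0.3249 = 0.6751;  √(1−r²) = 0.821645
√(n−2) = √5 = 2.236068
t = r·√(n−2)/√(1−r²) = 0.57 · 2.236068 / 0.821645 = 1.551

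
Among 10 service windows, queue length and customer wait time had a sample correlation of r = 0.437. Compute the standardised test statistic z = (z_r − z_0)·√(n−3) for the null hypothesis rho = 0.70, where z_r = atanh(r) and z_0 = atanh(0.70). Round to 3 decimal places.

Fisher z: atanh(0.437) = 0.468517, atanh(0.70) = 0.867301
z = (z_r − z_0)·√(n−3) = (0.468517 − 0.867301)·√7 = -0.398784 · 2.645751 = -1.055

-1.055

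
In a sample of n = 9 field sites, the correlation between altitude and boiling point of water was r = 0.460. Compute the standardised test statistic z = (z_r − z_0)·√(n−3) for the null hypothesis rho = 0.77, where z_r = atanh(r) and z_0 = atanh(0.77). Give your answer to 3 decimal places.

z_r = atanh(0.460) = 0.497311,  z_0 = atanh(0.77) = 1.020328
SE = 1/√(n−3) = 1/√6 = 0.408248
z = (z_r − z_0)/SE = (0.497311 − 1.020328) / 0.408248 = -0.523017 / 0.408248 = -1.281

-1.281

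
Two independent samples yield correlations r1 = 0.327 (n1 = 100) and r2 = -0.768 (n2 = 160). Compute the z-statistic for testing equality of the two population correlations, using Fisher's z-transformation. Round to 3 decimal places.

z1 = atanh(0.327) = 0.339465,  z2 = atanh(-0.768) = -1.015433
SE = √(1/(n1−3) + 1/(n2−3)) = √(1/97 + 1/157) = √(0.0103093 + 0.0063694) = √0.0166787 = 0.129146
z = (z1 − z2)/SE = (0.339465 − (-1.015433)) / 0.129146 = 1.354898 / 0.129146 = 10.491

10.491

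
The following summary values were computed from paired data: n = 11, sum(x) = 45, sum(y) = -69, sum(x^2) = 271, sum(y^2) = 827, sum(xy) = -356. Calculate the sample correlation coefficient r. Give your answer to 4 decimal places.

-0.3983

S_xy = nΣxy − ΣxΣy = 11·(-356) − 45·(-69) = -3916 − (-3105) = -811
S_xx = nΣx² − (Σx)² = 11·271 − 45² = 2981 − 2025 = 956
S_yy = nΣy² − (Σy)² = 11·827 − (-69)² = 9097 − 4761 = 4336
r = S_xy / √(S_xx·S_yy) = -811 / √(956·4336) = -811 / √4145216 = -811 / 2035.9804 = -0.3983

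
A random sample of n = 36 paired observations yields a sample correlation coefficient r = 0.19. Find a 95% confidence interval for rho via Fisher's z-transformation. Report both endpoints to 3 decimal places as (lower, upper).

(-0.148, 0.488)

Fisher z: z_r = atanh(r) = ½·ln((1+0.19)/(1−0.19)) = 0.192337
SE(z) = 1/√(n−3) = 1/√33 = 0.174078
95% ⇒ z* = 1.960; margin = 1.960·0.174078 = 0.341193
CI on z-scale: (-0.148856, 0.533530)
Back-transform: tanh(-0.148856) = -0.147766, tanh(0.533530) = 0.488075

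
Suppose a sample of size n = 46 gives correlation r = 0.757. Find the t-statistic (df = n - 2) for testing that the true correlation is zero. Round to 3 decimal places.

t = r·√(n−2) / √(1−r²) with r = 0.757, n = 46
  = 0.757·√44 / √(1 − 0.573049)
  = 0.757·6.633250 / 0.653415
  = 5.021370 / 0.653415 = 7.685

7.685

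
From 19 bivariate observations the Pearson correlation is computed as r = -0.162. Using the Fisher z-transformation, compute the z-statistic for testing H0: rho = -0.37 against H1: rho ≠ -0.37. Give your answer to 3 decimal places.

Fisher z: atanh(-0.162) = -0.163440, atanh(-0.37) = -0.388423
z = (z_r − z_0)·√(n−3) = (-0.163440 − (-0.388423))·√16 = 0.224983 · 4.000000 = 0.900

0.900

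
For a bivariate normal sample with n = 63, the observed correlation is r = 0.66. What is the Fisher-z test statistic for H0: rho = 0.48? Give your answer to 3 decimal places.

2.090

Fisher z: atanh(0.66) = 0.792814, atanh(0.48) = 0.522984
z = (z_r − z_0)·√(n−3) = (0.792814 − 0.522984)·√60 = 0.269830 · 7.745967 = 2.090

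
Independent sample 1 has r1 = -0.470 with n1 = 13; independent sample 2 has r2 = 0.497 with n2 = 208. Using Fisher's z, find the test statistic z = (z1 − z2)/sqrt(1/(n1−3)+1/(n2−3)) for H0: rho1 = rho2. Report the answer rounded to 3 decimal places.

-3.259

Fisher z-transforms: z1 = atanh(-0.470) = -0.510070, z2 = atanh(0.497) = 0.545314; difference d = -1.055384
Var(d) = 1/10 + 1/205 = 0.1000000 + 0.0048780 = 0.1048780
z = d/√Var(d) = -1.055384 / √0.1048780 = -1.055384 / 0.323849 = -3.259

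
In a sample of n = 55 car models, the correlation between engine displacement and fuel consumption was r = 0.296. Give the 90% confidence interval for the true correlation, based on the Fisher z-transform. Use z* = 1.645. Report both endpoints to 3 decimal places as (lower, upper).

(0.077, 0.488)

Fisher z: z_r = atanh(r) = ½·ln((1+0.296)/(1−0.296)) = 0.305130
SE(z) = 1/√(n−3) = 1/√52 = 0.138675
90% ⇒ z* = 1.645; margin = 1.645·0.138675 = 0.228120
CI on z-scale: (0.077010, 0.533250)
Back-transform: tanh(0.077010) = 0.076858, tanh(0.533250) = 0.487861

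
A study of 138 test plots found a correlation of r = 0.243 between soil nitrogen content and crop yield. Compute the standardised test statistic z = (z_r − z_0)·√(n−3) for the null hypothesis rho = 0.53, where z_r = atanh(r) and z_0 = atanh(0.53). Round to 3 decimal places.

Fisher z: atanh(0.243) = 0.247960, atanh(0.53) = 0.590145
z = (z_r − z_0)·√(n−3) = (0.247960 − 0.590145)·√135 = -0.342185 · 11.618950 = -3.976

-3.976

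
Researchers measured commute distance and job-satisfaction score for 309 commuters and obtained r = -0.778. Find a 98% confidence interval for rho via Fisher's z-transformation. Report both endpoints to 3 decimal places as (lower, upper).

Fisher z: z_r = atanh(r) = ½·ln((1+(-0.778))/(1−(-0.778))) = -1.040284
SE(z) = 1/√(n−3) = 1/√306 = 0.057166
98% ⇒ z* = 2.326; margin = 2.326·0.057166 = 0.132968
CI on z-scale: (-1.173252, -0.907316)
Back-transform: tanh(-1.173252) = -0.825312, tanh(-0.907316) = -0.719842

(-0.825, -0.720)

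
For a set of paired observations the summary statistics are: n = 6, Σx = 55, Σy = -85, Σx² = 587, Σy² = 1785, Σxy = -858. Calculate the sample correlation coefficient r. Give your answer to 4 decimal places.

S_xy = nΣxy − ΣxΣy = 6·(-858) − 55·(-85) = -5148 − (-4675) = -473
S_xx = nΣx² − (Σx)² = 6·587 − 55² = 3522 − 3025 = 497
S_yy = nΣy² − (Σy)² = 6·1785 − (-85)² = 10710 − 7225 = 3485
r = S_xy / √(S_xx·S_yy) = -473 / √(497·3485) = -473 / √1732045 = -473 / 1316.0718 = -0.3594

-0.3594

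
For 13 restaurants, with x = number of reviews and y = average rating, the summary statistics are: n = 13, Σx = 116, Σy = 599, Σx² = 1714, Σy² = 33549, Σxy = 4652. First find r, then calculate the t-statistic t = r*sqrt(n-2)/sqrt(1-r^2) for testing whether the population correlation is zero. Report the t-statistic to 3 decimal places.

S_xy = nΣxy − ΣxΣy = 13·4652 − 116·599 = 60476 − 69484 = -9008
S_xx = nΣx² − (Σx)² = 13·1714 − 116² = 22282 − 13456 = 8826
S_yy = nΣy² − (Σy)² = 13·33549 − 599² = 436137 − 358801 = 77336
r = S_xy / √(S_xx·S_yy) = -9008 / √(8826·77336) = -9008 / √682567536 = -9008 / 26125.9935 = -0.3448
t = r·√(n−2)/√(1−r²) = -0.3448·√11 / √(1−0.118887) = -1.143572 / 0.938676 = -1.218

-1.218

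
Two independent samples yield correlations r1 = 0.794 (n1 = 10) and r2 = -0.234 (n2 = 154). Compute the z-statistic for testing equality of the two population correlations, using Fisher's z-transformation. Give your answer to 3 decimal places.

3.416

Fisher z-transforms: z1 = atanh(0.794) = 1.082163, z2 = atanh(-0.234) = -0.238417; difference d = 1.320580
Var(d) = 1/7 + 1/151 = 0.1428571 + 0.0066225 = 0.1494796
z = d/√Var(d) = 1.320580 / √0.1494796 = 1.320580 / 0.386626 = 3.416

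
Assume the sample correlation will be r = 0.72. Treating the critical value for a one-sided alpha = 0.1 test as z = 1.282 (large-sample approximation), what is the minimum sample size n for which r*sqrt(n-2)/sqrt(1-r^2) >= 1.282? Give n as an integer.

r√(n−2)/√(1−r²) ≥ 1.282  ⇔  n−2 ≥ (1.282)²·(1−r²)/r²
(1−r²)/r² = (1−0.5184)/0.5184 = 0.9290
n ≥ 2 + 1.643524·0.9290 = 2 + 1.5268 = 3.5268
⌈3.5268⌉ = 4

4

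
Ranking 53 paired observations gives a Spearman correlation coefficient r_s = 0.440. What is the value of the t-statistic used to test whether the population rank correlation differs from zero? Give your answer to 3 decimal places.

3.499

t = r_s·√(n−2) / √(1−r_s²) with r_s = 0.440, n = 53
  = 0.440·√51 / √(1 − 0.193600)
  = 0.440·7.141428 / 0.897998
  = 3.142228 / 0.897998 = 3.499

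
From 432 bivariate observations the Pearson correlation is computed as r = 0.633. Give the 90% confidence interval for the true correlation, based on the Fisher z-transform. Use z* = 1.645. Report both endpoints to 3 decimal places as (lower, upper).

(0.583, 0.678)

z_r = atanh(0.633) = 0.746406;  SE = 1/√(n−3) = 1/√429 = 0.048280
z-limits: 0.746406 ± 1.645·0.048280 = 0.746406 ± 0.079421 = [0.666985, 0.825827]
ρ-limits: (tanh 0.666985, tanh 0.825827) = (0.583, 0.678)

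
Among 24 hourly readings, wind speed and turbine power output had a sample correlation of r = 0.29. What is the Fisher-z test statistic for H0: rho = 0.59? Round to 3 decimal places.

-1.737

Fisher z: atanh(0.29) = 0.298566, atanh(0.59) = 0.677666
z = (z_r − z_0)·√(n−3) = (0.298566 − 0.677666)·√21 = -0.379100 · 4.582576 = -1.737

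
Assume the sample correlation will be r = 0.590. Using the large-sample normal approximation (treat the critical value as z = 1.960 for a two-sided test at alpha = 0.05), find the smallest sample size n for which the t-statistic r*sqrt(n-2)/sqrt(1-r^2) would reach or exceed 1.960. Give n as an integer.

10

Need r·√(n−2)/√(1−r²) ≥ 1.960
√(n−2) ≥ 1.960·√(1−0.348100) / 0.590 = 1.960·0.807403 / 0.590 = 2.6822
n−2 ≥ 7.1942  ⇒  n ≥ 9.1942
Smallest integer n = 10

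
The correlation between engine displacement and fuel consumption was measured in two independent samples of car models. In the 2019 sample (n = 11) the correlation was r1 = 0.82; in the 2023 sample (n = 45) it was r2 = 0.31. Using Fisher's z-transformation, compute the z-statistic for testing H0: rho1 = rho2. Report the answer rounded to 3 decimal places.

2.168

z1 = atanh(0.82) = 1.156817,  z2 = atanh(0.31) = 0.320545
SE = √(1/(n1−3) + 1/(n2−3)) = √(1/8 + 1/42) = √(0.1250000 + 0.0238095) = √0.1488095 = 0.385758
z = (z1 − z2)/SE = (1.156817 − 0.320545) / 0.385758 = 0.836272 / 0.385758 = 2.168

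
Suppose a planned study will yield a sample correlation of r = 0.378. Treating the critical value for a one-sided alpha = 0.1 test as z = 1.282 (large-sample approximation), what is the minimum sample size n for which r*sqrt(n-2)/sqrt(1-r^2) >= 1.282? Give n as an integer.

12

r√(n−2)/√(1−r²) ≥ 1.282  ⇔  n−2 ≥ (1.282)²·(1−r²)/r²
(1−r²)/r² = (1−0.142884)/0.142884 = 5.9987
n ≥ 2 + 1.643524·5.9987 = 2 + 9.8590 = 11.8590
⌈11.8590⌉ = 12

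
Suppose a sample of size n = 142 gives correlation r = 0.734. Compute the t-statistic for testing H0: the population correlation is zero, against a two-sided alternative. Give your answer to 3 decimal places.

12.788

t = r·√(n−2) / √(1−r²) with r = 0.734, n = 142
  = 0.734·√140 / √(1 − 0.538756)
  = 0.734·11.832160 / 0.679149
  = 8.684805 / 0.679149 = 12.788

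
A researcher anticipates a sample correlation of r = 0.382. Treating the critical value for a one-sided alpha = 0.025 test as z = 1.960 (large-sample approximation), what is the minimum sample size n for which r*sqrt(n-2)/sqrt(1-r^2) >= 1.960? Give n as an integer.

25

Need r·√(n−2)/√(1−r²) ≥ 1.960
√(n−2) ≥ 1.960·√(1−0.145924) / 0.382 = 1.960·0.924162 / 0.382 = 4.7418
n−2 ≥ 22.4847  ⇒  n ≥ 24.4847
Smallest integer n = 25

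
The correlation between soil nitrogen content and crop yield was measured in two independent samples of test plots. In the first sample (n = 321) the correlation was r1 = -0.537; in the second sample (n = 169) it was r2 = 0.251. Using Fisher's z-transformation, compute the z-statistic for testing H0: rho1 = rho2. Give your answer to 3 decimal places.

z1 = atanh(-0.537) = -0.599930,  z2 = atanh(0.251) = 0.256480
SE = √(1/(n1−3) + 1/(n2−3)) = √(1/318 + 1/166) = √(0.0031447 + 0.0060241) = √0.0091688 = 0.095754
z = (z1 − z2)/SE = (-0.599930 − 0.256480) / 0.095754 = -0.856410 / 0.095754 = -8.944

-8.944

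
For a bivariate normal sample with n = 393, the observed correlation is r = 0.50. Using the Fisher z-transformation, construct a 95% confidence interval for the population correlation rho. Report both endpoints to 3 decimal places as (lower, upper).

(0.422, 0.571)

Fisher z: z_r = atanh(r) = ½·ln((1+0.50)/(1−0.50)) = 0.549306
SE(z) = 1/√(n−3) = 1/√390 = 0.050637
95% ⇒ z* = 1.960; margin = 1.960·0.050637 = 0.099249
CI on z-scale: (0.450057, 0.648555)
Back-transform: tanh(0.450057) = 0.421946, tanh(0.648555) = 0.570696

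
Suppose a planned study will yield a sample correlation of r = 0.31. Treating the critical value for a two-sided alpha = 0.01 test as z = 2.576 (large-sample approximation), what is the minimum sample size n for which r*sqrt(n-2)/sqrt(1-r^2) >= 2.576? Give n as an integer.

Need r·√(n−2)/√(1−r²) ≥ 2.576
√(n−2) ≥ 2.576·√(1−0.0961) / 0.31 = 2.576·0.950737 / 0.31 = 7.9003
n−2 ≥ 62.4147  ⇒  n ≥ 64.4147
Smallest integer n = 65

65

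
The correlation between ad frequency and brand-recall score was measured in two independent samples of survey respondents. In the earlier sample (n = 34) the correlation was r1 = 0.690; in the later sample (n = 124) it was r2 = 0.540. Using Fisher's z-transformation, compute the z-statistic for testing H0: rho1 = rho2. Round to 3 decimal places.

z1 = atanh(0.690) = 0.847956,  z2 = atanh(0.540) = 0.604156
SE = √(1/(n1−3) + 1/(n2−3)) = √(1/31 + 1/121) = √(0.0322581 + 0.0082645) = √0.0405226 = 0.201302
z = (z1 − z2)/SE = (0.847956 − 0.604156) / 0.201302 = 0.243800 / 0.201302 = 1.211

1.211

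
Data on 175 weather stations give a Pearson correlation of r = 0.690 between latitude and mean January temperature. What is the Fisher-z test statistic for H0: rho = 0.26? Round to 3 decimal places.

7.631

Fisher z: atanh(0.690) = 0.847956, atanh(0.26) = 0.266108
z = (z_r − z_0)·√(n−3) = (0.847956 − 0.266108)·√172 = 0.581848 · 13.114877 = 7.631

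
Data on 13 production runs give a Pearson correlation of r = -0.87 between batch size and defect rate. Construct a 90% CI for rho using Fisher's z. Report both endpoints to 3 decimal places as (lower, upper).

Fisher z: z_r = atanh(r) = ½·ln((1+(-0.87))/(1−(-0.87))) = -1.333080
SE(z) = 1/√(n−3) = 1/√10 = 0.316228
90% ⇒ z* = 1.645; margin = 1.645·0.316228 = 0.520195
CI on z-scale: (-1.853275, -0.812885)
Back-transform: tanh(-1.853275) = -0.952053, tanh(-0.812885) = -0.671179

(-0.952, -0.671)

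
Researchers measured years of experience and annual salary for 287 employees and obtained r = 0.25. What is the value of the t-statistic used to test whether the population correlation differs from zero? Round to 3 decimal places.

4.359

t = r·√(n−2) / √(1−r²) with r = 0.25, n = 287
  = 0.25·√285 / √(1 − 0.0625)
  = 0.25·16.881943 / 0.968246
  = 4.220486 / 0.968246 = 4.359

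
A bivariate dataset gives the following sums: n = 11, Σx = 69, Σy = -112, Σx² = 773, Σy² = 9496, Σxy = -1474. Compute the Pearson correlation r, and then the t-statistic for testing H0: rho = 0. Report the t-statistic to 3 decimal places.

Numerator: nΣxy − (Σx)(Σy) = 11·(-1474) − (69)(-112) = -8486
Denominator: √[(nΣx²−(Σx)²)(nΣy²−(Σy)²)]
  nΣx²−(Σx)² = 11·773 − 4761 = 3742;  nΣy²−(Σy)² = 11·9496 − 12544 = 91912
  √(3742·91912) = √343934704 = 18545.4766
r = -8486 / 18545.4766 = -0.4576
t = r·√(n−2)/√(1−r²) = -0.4576·√9 / √(1−0.209398) = -1.372800 / 0.889158 = -1.544

-1.544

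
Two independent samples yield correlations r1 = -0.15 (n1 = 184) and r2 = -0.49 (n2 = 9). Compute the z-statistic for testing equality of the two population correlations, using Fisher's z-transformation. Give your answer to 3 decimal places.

0.928

Fisher z-transforms: z1 = atanh(-0.15) = -0.151140, z2 = atanh(-0.49) = -0.536060; difference d = 0.384920
Var(d) = 1/181 + 1/6 = 0.0055249 + 0.1666667 = 0.1721916
z = d/√Var(d) = 0.384920 / √0.1721916 = 0.384920 / 0.414960 = 0.928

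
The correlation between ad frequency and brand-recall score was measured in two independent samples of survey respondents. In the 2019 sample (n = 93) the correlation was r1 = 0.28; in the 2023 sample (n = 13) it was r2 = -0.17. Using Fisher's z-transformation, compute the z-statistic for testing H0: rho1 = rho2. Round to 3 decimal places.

Fisher z-transforms: z1 = atanh(0.28) = 0.287682, z2 = atanh(-0.17) = -0.171667; difference d = 0.459349
Var(d) = 1/90 + 1/10 = 0.0111111 + 0.1000000 = 0.1111111
z = d/√Var(d) = 0.459349 / √0.1111111 = 0.459349 / 0.333333 = 1.378

1.378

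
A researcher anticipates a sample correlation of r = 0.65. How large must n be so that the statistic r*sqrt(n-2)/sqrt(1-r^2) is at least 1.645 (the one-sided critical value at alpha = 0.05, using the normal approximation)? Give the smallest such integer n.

Need r·√(n−2)/√(1−r²) ≥ 1.645
√(n−2) ≥ 1.645·√(1−0.4225) / 0.65 = 1.645·0.759934 / 0.65 = 1.9232
n−2 ≥ 3.6987  ⇒  n ≥ 5.6987
Smallest integer n = 6

6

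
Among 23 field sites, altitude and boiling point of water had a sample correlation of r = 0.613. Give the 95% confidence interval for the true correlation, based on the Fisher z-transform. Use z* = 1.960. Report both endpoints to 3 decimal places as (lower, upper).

(0.269, 0.818)

Fisher z: z_r = atanh(r) = ½·ln((1+0.613)/(1−0.613)) = 0.713713
SE(z) = 1/√(n−3) = 1/√20 = 0.223607
95% ⇒ z* = 1.960; margin = 1.960·0.223607 = 0.438270
CI on z-scale: (0.275443, 1.151983)
Back-transform: tanh(0.275443) = 0.268682, tanh(1.151983) = 0.818410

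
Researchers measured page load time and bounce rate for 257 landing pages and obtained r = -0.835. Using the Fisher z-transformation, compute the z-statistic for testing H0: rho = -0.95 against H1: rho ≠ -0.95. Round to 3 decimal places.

z_r = atanh(-0.835) = -1.204427,  z_0 = atanh(-0.95) = -1.831781
SE = 1/√(n−3) = 1/√254 = 0.062746
z = (z_r − z_0)/SE = (-1.204427 − (-1.831781)) / 0.062746 = 0.627354 / 0.062746 = 9.998

9.998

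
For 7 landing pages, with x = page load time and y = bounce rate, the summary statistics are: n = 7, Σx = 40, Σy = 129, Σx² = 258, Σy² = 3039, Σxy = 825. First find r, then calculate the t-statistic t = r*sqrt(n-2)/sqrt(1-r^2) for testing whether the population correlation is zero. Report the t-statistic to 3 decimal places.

S_xy = nΣxy − ΣxΣy = 7·825 − 40·129 = 5775 − 5160 = 615
S_xx = nΣx² − (Σx)² = 7·258 − 40² = 1806 − 1600 = 206
S_yy = nΣy² − (Σy)² = 7·3039 − 129² = 21273 − 16641 = 4632
r = S_xy / √(S_xx·S_yy) = 615 / √(206·4632) = 615 / √954192 = 615 / 976.8275 = 0.6296
t = r·√(n−2)/√(1−r²) = 0.6296·√5 / √(1−0.396396) = 1.407828 / 0.776920 = 1.812

1.812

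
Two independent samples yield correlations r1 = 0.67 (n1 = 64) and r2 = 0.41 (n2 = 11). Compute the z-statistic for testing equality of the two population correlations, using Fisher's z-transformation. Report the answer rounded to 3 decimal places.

Fisher z-transforms: z1 = atanh(0.67) = 0.810743, z2 = atanh(0.41) = 0.435611; difference d = 0.375132
Var(d) = 1/61 + 1/8 = 0.0163934 + 0.1250000 = 0.1413934
z = d/√Var(d) = 0.375132 / √0.1413934 = 0.375132 / 0.376023 = 0.998

0.998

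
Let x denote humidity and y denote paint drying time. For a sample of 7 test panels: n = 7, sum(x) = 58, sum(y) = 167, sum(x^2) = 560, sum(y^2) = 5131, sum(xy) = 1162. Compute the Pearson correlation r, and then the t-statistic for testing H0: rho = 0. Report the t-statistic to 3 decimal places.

-2.421

S_xy = nΣxy − ΣxΣy = 7·1162 − 58·167 = 8134 − 9686 = -1552
S_xx = nΣx² − (Σx)² = 7·560 − 58² = 3920 − 3364 = 556
S_yy = nΣy² − (Σy)² = 7·5131 − 167² = 35917 − 27889 = 8028
r = S_xy / √(S_xx·S_yy) = -1552 / √(556·8028) = -1552 / √4463568 = -1552 / 2112.7158 = -0.7346
t = r·√(n−2)/√(1−r²) = -0.7346·√5 / √(1−0.539637) = -1.642616 / 0.678501 = -2.421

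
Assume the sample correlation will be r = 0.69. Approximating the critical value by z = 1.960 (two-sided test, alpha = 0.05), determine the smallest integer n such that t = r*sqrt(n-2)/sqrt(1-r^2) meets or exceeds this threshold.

7

r√(n−2)/√(1−r²) ≥ 1.960  ⇔  n−2 ≥ (1.960)²·(1−r²)/r²
(1−r²)/r² = (1−0.4761)/0.4761 = 1.1004
n ≥ 2 + 3.8416·1.1004 = 2 + 4.2273 = 6.2273
⌈6.2273⌉ = 7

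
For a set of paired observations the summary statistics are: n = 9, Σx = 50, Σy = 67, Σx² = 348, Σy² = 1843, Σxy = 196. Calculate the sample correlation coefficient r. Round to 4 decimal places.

S_xy = nΣxy − ΣxΣy = 9·196 − 50·67 = 1764 − 3350 = -1586
S_xx = nΣx² − (Σx)² = 9·348 − 50² = 3132 − 2500 = 632
S_yy = nΣy² − (Σy)² = 9·1843 − 67² = 16587 − 4489 = 12098
r = S_xy / √(S_xx·S_yy) = -1586 / √(632·12098) = -1586 / √7645936 = -1586 / 2765.1286 = -0.5736

-0.5736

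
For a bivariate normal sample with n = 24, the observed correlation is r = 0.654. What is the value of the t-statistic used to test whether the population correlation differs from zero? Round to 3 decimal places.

1 − r² = 1 − 0.427716 = 0.572284;  √(1−r²) = 0.756495
√(n−2) = √22 = 4.690416
t = r·√(n−2)/√(1−r²) = 0.654 · 4.690416 / 0.756495 = 4.055

4.055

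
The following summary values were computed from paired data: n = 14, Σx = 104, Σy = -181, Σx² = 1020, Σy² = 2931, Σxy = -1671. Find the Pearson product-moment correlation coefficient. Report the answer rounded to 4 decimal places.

Numerator: nΣxy − (Σx)(Σy) = 14·(-1671) − (104)(-181) = -4570
Denominator: √[(nΣx²−(Σx)²)(nΣy²−(Σy)²)]
  nΣx²−(Σx)² = 14·1020 − 10816 = 3464;  nΣy²−(Σy)² = 14·2931 − 32761 = 8273
  √(3464·8273) = √28657672 = 5353.2861
r = -4570 / 5353.2861 = -0.8537

-0.8537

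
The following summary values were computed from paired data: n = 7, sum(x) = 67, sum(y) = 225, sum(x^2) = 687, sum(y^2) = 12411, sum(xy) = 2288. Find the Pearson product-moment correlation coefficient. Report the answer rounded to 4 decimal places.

S_xy = nΣxy − ΣxΣy = 7·2288 − 67·225 = 16016 − 15075 = 941
S_xx = nΣx² − (Σx)² = 7·687 − 67² = 4809 − 4489 = 320
S_yy = nΣy² − (Σy)² = 7·12411 − 225² = 86877 − 50625 = 36252
r = S_xy / √(S_xx·S_yy) = 941 / √(320·36252) = 941 / √11600640 = 941 / 3405.9712 = 0.2763

0.2763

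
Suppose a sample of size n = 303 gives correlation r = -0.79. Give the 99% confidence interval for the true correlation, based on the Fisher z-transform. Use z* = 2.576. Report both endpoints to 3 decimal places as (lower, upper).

(-0.840, -0.727)

z_r = atanh(-0.79) = -1.071432;  SE = 1/√(n−3) = 1/√300 = 0.057735
z-limits: -1.071432 ± 2.576·0.057735 = -1.071432 ± 0.148725 = [-1.220157, -0.922707]
ρ-limits: (tanh -1.220157, tanh -0.922707) = (-0.840, -0.727)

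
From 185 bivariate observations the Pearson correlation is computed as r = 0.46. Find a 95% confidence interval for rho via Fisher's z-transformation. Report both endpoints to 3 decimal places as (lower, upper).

(0.338, 0.567)

z_r = atanh(0.46) = 0.497311;  SE = 1/√(n−3) = 1/√182 = 0.074125
z-limits: 0.497311 ± 1.960·0.074125 = 0.497311 ± 0.145285 = [0.352026, 0.642596]
ρ-limits: (tanh 0.352026, tanh 0.642596) = (0.338, 0.567)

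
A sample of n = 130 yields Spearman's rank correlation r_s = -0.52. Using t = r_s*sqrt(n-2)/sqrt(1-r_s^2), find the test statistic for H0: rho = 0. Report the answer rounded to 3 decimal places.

-6.888

t = r_s·√(n−2) / √(1−r_s²) with r_s = -0.52, n = 130
  = -0.52·√128 / √(1 − 0.2704)
  = -0.52·11.313708 / 0.854166
  = -5.883128 / 0.854166 = -6.888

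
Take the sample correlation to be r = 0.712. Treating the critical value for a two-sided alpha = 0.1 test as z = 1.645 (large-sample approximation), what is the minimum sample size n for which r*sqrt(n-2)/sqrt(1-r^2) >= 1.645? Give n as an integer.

Need r·√(n−2)/√(1−r²) ≥ 1.645
√(n−2) ≥ 1.645·√(1−0.506944) / 0.712 = 1.645·0.702179 / 0.712 = 1.6223
n−2 ≥ 2.6319  ⇒  n ≥ 4.6319
Smallest integer n = 5

5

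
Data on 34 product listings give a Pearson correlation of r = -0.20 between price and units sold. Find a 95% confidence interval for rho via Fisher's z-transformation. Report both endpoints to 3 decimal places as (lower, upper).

(-0.504, 0.148)

Fisher z: z_r = atanh(r) = ½·ln((1+(-0.20))/(1−(-0.20))) = -0.202733
SE(z) = 1/√(n−3) = 1/√31 = 0.179605
95% ⇒ z* = 1.960; margin = 1.960·0.179605 = 0.352026
CI on z-scale: (-0.554759, 0.149293)
Back-transform: tanh(-0.554759) = -0.504078, tanh(0.149293) = 0.148194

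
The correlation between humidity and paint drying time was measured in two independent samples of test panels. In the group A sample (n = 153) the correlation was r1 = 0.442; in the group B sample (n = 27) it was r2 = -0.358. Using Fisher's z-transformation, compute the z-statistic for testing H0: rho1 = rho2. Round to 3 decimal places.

3.863

z1 = atanh(0.442) = 0.474714,  z2 = atanh(-0.358) = -0.374590
SE = √(1/(n1−3) + 1/(n2−3)) = √(1/150 + 1/24) = √(0.0066667 + 0.0416667) = √0.0483334 = 0.219849
z = (z1 − z2)/SE = (0.474714 − (-0.374590)) / 0.219849 = 0.849304 / 0.219849 = 3.863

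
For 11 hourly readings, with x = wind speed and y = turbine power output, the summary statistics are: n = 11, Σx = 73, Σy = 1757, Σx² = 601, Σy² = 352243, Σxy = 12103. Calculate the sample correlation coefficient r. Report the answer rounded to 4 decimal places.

S_xy = nΣxy − ΣxΣy = 11·12103 − 73·1757 = 133133 − 128261 = 4872
S_xx = nΣx² − (Σx)² = 11·601 − 73² = 6611 − 5329 = 1282
S_yy = nΣy² − (Σy)² = 11·352243 − 1757² = 3874673 − 3087049 = 787624
r = S_xy / √(S_xx·S_yy) = 4872 / √(1282·787624) = 4872 / √1009733968 = 4872 / 31776.3114 = 0.1533

0.1533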